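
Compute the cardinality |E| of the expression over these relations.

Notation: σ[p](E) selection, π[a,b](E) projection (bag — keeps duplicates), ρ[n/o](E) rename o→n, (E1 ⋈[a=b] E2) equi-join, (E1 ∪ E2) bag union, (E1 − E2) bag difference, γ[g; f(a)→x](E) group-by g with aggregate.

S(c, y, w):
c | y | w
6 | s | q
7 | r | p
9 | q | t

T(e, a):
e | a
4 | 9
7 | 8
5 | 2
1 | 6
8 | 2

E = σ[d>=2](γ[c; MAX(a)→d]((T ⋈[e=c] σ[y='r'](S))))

Subexpression sizes:
  T → 5
  S → 3
  σ[y='r'](S) → 1
  (T ⋈[e=c] σ[y='r'](S)) → 1
  γ[c; MAX(a)→d]((T ⋈[e=c] σ[y='r'](S))) → 1
  σ[d>=2](γ[c; MAX(a)→d]((T ⋈[e=c] σ[y='r'](S)))) → 1

|E| = 1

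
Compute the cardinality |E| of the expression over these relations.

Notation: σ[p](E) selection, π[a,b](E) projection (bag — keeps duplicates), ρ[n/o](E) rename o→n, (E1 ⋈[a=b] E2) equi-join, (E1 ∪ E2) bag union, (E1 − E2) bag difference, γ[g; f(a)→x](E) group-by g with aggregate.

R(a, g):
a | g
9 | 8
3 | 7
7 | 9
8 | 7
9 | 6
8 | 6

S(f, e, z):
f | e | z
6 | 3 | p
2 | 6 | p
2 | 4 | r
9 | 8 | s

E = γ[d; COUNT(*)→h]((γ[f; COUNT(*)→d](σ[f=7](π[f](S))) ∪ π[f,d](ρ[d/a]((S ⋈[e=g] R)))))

Per-node cardinality:
  S → 4
  π[f](S) → 4
  σ[f=7](π[f](S)) → 0
  γ[f; COUNT(*)→d](σ[f=7](π[f](S))) → 0
  S → 4
  R → 6
  (S ⋈[e=g] R) → 3
  ρ[d/a]((S ⋈[e=g] R)) → 3
  π[f,d](ρ[d/a]((S ⋈[e=g] R))) → 3
  (γ[f; COUNT(*)→d](σ[f=7](π[f](S))) ∪ π[f,d](ρ[d/a]((S ⋈[e=g] R)))) → 3
  γ[d; COUNT(*)→h]((γ[f; COUNT(*)→d](σ[f=7](π[f](S))) ∪ π[f,d](ρ[d/a]((S ⋈[e=g] R))))) → 2

|E| = 2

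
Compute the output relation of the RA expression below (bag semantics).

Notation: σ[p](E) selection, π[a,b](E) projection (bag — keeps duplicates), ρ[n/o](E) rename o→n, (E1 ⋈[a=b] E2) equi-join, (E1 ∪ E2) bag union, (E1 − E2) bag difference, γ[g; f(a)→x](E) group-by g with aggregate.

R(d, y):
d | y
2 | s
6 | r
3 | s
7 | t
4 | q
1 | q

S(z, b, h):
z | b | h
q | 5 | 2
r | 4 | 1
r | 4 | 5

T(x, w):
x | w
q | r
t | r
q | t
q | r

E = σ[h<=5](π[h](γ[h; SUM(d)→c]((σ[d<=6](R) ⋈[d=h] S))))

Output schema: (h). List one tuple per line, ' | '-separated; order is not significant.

Row counts bottom-up:
  R → 6
  σ[d<=6](R) → 5
  S → 3
  (σ[d<=6](R) ⋈[d=h] S) → 2
  γ[h; SUM(d)→c]((σ[d<=6](R) ⋈[d=h] S)) → 2
  π[h](γ[h; SUM(d)→c]((σ[d<=6](R) ⋈[d=h] S))) → 2
  σ[h<=5](π[h](γ[h; SUM(d)→c]((σ[d<=6](R) ⋈[d=h] S)))) → 2

== RESULT ==
h
1
2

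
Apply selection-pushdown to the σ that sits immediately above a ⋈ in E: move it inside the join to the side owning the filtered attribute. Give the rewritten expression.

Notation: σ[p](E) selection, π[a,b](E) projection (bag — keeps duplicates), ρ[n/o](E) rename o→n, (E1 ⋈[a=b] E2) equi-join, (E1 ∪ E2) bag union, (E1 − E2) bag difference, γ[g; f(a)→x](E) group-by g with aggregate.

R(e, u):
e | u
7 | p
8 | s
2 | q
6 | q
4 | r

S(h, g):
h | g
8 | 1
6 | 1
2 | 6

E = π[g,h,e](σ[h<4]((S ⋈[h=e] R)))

σ filters on h, owned by the left side.
E' = π[g,h,e]((σ[h<4](S) ⋈[h=e] R))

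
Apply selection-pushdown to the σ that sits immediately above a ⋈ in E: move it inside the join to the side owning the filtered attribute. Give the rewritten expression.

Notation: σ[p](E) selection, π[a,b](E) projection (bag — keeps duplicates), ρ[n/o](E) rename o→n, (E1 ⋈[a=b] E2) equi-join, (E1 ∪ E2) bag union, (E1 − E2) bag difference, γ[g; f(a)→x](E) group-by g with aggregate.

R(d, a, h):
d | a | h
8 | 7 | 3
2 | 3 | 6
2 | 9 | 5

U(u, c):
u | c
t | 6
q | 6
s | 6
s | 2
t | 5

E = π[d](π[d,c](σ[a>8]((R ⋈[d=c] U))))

σ filters on a, owned by the left side.
E' = π[d](π[d,c]((σ[a>8](R) ⋈[d=c] U)))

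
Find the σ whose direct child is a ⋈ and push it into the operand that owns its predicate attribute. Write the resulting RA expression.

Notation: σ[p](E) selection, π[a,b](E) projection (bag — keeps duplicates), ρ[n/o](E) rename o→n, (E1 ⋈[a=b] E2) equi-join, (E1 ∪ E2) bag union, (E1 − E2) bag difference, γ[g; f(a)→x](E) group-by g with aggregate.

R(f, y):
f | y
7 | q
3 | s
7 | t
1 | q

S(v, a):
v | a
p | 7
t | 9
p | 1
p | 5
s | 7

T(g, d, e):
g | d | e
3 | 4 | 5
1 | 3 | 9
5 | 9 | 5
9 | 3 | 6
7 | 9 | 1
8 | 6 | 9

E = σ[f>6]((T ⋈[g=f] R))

σ filters on f, owned by the right side.
E' = (T ⋈[g=f] σ[f>6](R))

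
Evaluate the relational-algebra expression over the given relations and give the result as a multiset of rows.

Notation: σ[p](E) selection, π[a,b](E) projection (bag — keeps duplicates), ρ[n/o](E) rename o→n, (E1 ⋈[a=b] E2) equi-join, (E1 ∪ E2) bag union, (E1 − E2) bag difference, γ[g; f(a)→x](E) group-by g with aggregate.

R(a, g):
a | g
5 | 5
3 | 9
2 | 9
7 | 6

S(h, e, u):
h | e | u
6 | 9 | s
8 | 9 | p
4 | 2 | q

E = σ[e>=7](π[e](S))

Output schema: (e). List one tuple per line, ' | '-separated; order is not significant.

Per-node cardinality:
  S → 3
  π[e](S) → 3
  σ[e>=7](π[e](S)) → 2

== RESULT ==
e
9
9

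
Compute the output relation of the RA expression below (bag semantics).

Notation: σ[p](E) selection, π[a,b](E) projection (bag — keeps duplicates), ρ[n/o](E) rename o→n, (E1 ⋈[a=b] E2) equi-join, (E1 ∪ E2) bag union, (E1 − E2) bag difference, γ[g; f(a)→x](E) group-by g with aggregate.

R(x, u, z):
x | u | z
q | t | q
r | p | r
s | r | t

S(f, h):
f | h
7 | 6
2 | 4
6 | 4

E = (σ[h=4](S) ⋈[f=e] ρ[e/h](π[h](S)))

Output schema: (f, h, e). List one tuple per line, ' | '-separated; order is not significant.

Per-node cardinality:
  S → 3
  σ[h=4](S) → 2
  S → 3
  π[h](S) → 3
  ρ[e/h](π[h](S)) → 3
  (σ[h=4](S) ⋈[f=e] ρ[e/h](π[h](S))) → 1

== RESULT ==
f | h | e
6 | 4 | 6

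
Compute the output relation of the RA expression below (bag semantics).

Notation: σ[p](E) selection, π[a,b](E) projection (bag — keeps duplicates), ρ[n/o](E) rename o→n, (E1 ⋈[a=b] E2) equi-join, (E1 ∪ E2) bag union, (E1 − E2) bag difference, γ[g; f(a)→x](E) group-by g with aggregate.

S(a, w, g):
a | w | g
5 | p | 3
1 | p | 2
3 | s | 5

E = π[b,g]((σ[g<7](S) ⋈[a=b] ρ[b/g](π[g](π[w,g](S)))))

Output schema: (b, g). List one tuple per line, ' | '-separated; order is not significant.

Row counts bottom-up:
  S → 3
  σ[g<7](S) → 3
  S → 3
  π[w,g](S) → 3
  π[g](π[w,g](S)) → 3
  ρ[b/g](π[g](π[w,g](S))) → 3
  (σ[g<7](S) ⋈[a=b] ρ[b/g](π[g](π[w,g](S)))) → 2
  π[b,g]((σ[g<7](S) ⋈[a=b] ρ[b/g](π[g](π[w,g](S))))) → 2

== RESULT ==
b | g
3 | 5
5 | 3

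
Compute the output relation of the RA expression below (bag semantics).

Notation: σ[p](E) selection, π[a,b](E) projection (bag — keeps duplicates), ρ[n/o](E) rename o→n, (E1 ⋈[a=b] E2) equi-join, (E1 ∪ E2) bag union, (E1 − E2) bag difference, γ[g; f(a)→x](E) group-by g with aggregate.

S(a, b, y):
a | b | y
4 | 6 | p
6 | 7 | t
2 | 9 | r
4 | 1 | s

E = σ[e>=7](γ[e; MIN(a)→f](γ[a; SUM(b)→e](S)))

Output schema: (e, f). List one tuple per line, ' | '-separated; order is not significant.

Subexpression sizes:
  S → 4
  γ[a; SUM(b)→e](S) → 3
  γ[e; MIN(a)→f](γ[a; SUM(b)→e](S)) → 2
  σ[e>=7](γ[e; MIN(a)→f](γ[a; SUM(b)→e](S))) → 2

== RESULT ==
e | f
7 | 4
9 | 2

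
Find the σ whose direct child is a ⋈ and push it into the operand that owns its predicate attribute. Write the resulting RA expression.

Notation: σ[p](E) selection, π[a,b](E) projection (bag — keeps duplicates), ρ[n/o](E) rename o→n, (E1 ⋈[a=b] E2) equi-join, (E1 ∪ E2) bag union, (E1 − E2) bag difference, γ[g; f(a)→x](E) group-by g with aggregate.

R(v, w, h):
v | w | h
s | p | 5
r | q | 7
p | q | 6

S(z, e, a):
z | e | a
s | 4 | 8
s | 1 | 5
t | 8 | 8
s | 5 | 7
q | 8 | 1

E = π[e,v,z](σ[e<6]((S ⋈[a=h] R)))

σ filters on e, owned by the left side.
E' = π[e,v,z]((σ[e<6](S) ⋈[a=h] R))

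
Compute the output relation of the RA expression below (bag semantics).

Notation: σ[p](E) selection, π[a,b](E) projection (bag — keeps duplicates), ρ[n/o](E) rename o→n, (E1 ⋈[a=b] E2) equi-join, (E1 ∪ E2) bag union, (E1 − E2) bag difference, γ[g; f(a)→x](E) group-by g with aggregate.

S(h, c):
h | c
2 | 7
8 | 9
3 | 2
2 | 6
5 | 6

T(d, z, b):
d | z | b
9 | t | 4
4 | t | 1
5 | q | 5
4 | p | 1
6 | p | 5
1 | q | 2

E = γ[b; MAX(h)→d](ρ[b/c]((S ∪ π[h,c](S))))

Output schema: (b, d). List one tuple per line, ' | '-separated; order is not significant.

Row counts bottom-up:
  S → 5
  S → 5
  π[h,c](S) → 5
  (S ∪ π[h,c](S)) → 10
  ρ[b/c]((S ∪ π[h,c](S))) → 10
  γ[b; MAX(h)→d](ρ[b/c]((S ∪ π[h,c](S)))) → 4

== RESULT ==
b | d
2 | 3
6 | 5
7 | 2
9 | 8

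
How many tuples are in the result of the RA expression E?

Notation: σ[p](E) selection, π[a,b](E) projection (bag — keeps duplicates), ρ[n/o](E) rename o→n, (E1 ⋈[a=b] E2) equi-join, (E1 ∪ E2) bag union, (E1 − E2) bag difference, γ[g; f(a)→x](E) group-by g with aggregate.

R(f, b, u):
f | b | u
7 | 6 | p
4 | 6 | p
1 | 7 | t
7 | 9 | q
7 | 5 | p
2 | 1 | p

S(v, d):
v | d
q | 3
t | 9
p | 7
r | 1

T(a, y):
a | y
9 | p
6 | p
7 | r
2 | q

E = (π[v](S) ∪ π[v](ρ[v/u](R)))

Row counts bottom-up:
  S → 4
  π[v](S) → 4
  R → 6
  ρ[v/u](R) → 6
  π[v](ρ[v/u](R)) → 6
  (π[v](S) ∪ π[v](ρ[v/u](R))) → 10

|E| = 10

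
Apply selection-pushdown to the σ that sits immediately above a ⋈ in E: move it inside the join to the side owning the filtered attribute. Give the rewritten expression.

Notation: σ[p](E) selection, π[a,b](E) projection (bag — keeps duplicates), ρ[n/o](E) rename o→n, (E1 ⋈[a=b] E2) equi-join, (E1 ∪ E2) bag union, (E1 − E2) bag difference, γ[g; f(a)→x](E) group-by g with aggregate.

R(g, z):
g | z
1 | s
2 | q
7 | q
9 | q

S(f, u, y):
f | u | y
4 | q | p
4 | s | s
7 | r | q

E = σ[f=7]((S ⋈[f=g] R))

σ filters on f, owned by the left side.
E' = (σ[f=7](S) ⋈[f=g] R)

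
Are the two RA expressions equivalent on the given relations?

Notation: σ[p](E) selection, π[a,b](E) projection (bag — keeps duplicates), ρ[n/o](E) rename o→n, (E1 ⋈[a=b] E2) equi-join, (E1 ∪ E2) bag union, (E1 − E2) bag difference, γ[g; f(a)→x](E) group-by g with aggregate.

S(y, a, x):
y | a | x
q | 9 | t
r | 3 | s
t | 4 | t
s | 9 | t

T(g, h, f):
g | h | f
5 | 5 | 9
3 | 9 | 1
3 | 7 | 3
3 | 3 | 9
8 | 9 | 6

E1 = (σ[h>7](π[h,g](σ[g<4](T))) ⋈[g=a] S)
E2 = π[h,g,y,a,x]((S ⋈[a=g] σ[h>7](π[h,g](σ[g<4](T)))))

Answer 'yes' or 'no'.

E1 per-node cardinality:
  T → 5
  σ[g<4](T) → 3
  π[h,g](σ[g<4](T)) → 3
  σ[h>7](π[h,g](σ[g<4](T))) → 1
  S → 4
  (σ[h>7](π[h,g](σ[g<4](T))) ⋈[g=a] S) → 1
E2 per-node cardinality:
  S → 4
  T → 5
  σ[g<4](T) → 3
  π[h,g](σ[g<4](T)) → 3
  σ[h>7](π[h,g](σ[g<4](T))) → 1
  (S ⋈[a=g] σ[h>7](π[h,g](σ[g<4](T)))) → 1
  π[h,g,y,a,x]((S ⋈[a=g] σ[h>7](π[h,g](σ[g<4](T))))) → 1

E1 and E2 produce the same multiset:
h | g | y | a | x
9 | 3 | r | 3 | s

yes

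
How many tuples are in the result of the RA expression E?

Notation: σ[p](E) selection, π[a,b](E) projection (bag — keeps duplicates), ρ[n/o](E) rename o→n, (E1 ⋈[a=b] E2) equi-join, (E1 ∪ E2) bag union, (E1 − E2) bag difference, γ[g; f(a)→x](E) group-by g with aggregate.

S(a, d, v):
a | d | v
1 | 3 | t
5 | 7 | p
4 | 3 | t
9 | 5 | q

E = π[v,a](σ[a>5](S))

Subexpression sizes:
  S → 4
  σ[a>5](S) → 1
  π[v,a](σ[a>5](S)) → 1

|E| = 1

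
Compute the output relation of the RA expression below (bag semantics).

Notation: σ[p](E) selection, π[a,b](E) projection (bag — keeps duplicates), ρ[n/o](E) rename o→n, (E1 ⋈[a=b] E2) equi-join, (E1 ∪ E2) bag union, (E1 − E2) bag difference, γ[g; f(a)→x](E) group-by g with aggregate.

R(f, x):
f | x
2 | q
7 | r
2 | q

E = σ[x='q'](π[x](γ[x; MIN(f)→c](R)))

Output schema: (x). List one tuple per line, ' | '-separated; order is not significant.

Per-node cardinality:
  R → 3
  γ[x; MIN(f)→c](R) → 2
  π[x](γ[x; MIN(f)→c](R)) → 2
  σ[x='q'](π[x](γ[x; MIN(f)→c](R))) → 1

== RESULT ==
x
q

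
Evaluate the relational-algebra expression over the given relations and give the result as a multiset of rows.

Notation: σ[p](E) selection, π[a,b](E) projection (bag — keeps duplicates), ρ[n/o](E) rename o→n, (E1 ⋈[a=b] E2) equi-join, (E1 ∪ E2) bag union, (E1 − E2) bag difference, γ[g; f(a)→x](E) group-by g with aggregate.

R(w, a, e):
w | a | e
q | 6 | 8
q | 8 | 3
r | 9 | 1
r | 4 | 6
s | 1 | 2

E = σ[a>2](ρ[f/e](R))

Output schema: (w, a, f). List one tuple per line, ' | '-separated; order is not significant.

Subexpression sizes:
  R → 5
  ρ[f/e](R) → 5
  σ[a>2](ρ[f/e](R)) → 4

== RESULT ==
w | a | f
q | 6 | 8
q | 8 | 3
r | 4 | 6
r | 9 | 1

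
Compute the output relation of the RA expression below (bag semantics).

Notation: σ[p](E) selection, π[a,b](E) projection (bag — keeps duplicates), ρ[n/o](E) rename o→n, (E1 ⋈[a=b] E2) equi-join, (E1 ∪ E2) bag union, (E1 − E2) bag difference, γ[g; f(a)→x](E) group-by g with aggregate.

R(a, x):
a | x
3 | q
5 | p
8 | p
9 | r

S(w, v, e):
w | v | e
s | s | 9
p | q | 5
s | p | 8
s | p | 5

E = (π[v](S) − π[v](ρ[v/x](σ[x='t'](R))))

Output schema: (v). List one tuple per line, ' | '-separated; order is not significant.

Row counts bottom-up:
  S → 4
  π[v](S) → 4
  R → 4
  σ[x='t'](R) → 0
  ρ[v/x](σ[x='t'](R)) → 0
  π[v](ρ[v/x](σ[x='t'](R))) → 0
  (π[v](S) − π[v](ρ[v/x](σ[x='t'](R)))) → 4

== RESULT ==
v
p
p
q
s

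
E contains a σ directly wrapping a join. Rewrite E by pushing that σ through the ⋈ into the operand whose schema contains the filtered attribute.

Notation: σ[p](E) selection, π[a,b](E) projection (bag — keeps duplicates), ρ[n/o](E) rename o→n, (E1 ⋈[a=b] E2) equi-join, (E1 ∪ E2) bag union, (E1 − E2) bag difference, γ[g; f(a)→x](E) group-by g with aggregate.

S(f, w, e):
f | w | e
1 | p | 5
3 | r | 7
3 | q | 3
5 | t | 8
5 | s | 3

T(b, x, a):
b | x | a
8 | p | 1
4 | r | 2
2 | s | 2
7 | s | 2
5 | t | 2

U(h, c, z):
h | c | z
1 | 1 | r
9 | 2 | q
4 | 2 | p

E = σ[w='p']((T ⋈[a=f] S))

σ filters on w, owned by the right side.
E' = (T ⋈[a=f] σ[w='p'](S))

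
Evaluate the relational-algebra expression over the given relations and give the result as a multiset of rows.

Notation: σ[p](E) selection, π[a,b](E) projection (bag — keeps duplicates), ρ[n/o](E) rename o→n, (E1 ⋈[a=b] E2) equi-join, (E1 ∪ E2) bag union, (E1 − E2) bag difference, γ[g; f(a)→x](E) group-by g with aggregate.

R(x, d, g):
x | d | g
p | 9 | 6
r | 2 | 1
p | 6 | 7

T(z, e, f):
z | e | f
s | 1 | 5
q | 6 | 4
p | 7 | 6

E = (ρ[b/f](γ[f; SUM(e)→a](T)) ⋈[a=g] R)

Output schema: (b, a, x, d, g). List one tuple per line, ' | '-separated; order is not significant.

Stepwise |·|:
  T → 3
  γ[f; SUM(e)→a](T) → 3
  ρ[b/f](γ[f; SUM(e)→a](T)) → 3
  R → 3
  (ρ[b/f](γ[f; SUM(e)→a](T)) ⋈[a=g] R) → 3

== RESULT ==
b | a | x | d | g
4 | 6 | p | 9 | 6
5 | 1 | r | 2 | 1
6 | 7 | p | 6 | 7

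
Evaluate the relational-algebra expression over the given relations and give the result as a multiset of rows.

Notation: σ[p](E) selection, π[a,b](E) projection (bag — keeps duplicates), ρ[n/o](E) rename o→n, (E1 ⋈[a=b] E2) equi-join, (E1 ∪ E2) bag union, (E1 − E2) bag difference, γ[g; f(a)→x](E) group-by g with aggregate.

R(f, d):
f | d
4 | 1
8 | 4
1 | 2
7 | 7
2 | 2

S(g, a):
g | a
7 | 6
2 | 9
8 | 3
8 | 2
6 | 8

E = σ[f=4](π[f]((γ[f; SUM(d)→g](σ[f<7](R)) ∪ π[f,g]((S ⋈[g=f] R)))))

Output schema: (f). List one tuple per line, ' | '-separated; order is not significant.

Row counts bottom-up:
  R → 5
  σ[f<7](R) → 3
  γ[f; SUM(d)→g](σ[f<7](R)) → 3
  S → 5
  R → 5
  (S ⋈[g=f] R) → 4
  π[f,g]((S ⋈[g=f] R)) → 4
  (γ[f; SUM(d)→g](σ[f<7](R)) ∪ π[f,g]((S ⋈[g=f] R))) → 7
  π[f]((γ[f; SUM(d)→g](σ[f<7](R)) ∪ π[f,g]((S ⋈[g=f] R)))) → 7
  σ[f=4](π[f]((γ[f; SUM(d)→g](σ[f<7](R)) ∪ π[f,g]((S ⋈[g=f] R))))) → 1

== RESULT ==
f
4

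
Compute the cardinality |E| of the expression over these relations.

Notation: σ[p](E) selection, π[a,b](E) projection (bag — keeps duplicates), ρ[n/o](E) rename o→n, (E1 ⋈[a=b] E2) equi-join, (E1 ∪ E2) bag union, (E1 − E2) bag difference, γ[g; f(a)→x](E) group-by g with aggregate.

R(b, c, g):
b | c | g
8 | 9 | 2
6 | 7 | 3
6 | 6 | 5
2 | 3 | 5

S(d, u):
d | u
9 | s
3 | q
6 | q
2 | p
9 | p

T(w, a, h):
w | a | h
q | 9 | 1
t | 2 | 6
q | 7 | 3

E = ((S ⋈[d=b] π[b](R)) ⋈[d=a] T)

Row counts bottom-up:
  S → 5
  R → 4
  π[b](R) → 4
  (S ⋈[d=b] π[b](R)) → 3
  T → 3
  ((S ⋈[d=b] π[b](R)) ⋈[d=a] T) → 1

|E| = 1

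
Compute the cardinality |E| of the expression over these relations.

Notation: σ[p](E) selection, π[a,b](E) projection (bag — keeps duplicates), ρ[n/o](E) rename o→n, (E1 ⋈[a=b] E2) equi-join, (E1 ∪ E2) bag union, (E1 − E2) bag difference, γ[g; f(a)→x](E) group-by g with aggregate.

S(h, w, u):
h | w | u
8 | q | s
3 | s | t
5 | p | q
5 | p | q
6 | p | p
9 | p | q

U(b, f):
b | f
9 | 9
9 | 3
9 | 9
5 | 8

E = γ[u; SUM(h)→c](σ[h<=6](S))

Stepwise |·|:
  S → 6
  σ[h<=6](S) → 4
  γ[u; SUM(h)→c](σ[h<=6](S)) → 3

|E| = 3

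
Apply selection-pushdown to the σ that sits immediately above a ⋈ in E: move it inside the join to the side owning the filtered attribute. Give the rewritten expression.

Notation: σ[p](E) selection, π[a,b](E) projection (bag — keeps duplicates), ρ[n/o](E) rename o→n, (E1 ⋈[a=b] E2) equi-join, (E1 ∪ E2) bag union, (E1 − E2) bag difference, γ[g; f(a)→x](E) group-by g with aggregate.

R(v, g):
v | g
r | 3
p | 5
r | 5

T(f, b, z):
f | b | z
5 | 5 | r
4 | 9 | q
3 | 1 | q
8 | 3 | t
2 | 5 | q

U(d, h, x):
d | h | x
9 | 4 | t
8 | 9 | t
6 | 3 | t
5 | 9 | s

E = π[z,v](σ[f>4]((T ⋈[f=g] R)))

σ filters on f, owned by the left side.
E' = π[z,v]((σ[f>4](T) ⋈[f=g] R))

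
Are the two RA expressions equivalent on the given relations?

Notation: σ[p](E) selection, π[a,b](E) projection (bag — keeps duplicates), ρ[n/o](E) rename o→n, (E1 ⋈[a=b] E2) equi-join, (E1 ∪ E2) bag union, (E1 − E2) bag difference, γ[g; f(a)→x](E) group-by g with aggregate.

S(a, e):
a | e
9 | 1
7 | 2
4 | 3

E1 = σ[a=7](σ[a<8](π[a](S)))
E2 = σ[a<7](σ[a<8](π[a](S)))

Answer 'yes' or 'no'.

E1 per-node cardinality:
  S → 3
  π[a](S) → 3
  σ[a<8](π[a](S)) → 2
  σ[a=7](σ[a<8](π[a](S))) → 1
E2 per-node cardinality:
  S → 3
  π[a](S) → 3
  σ[a<8](π[a](S)) → 2
  σ[a<7](σ[a<8](π[a](S))) → 1

E1 result:
a
7
E2 result:
a
4
Witness: (7,) appears 1× in E1 but 0× in E2.

no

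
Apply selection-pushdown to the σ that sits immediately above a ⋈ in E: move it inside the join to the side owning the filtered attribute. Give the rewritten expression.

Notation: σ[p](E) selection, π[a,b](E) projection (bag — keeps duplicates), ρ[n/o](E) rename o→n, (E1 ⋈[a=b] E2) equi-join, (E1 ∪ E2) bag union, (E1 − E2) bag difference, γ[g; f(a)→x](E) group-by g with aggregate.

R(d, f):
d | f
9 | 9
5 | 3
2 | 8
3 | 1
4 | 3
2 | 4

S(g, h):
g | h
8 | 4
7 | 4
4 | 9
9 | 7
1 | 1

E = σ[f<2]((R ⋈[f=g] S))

σ filters on f, owned by the left side.
E' = (σ[f<2](R) ⋈[f=g] S)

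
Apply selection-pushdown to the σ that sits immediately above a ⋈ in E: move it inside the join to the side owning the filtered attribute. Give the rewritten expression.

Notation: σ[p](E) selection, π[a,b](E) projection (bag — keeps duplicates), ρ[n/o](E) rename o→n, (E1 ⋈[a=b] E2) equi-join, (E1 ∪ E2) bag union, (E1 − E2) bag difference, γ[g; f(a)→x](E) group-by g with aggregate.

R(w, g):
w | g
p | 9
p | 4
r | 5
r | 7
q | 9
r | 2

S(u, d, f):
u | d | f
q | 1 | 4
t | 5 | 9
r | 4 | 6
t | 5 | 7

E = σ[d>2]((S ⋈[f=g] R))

σ filters on d, owned by the left side.
E' = (σ[d>2](S) ⋈[f=g] R)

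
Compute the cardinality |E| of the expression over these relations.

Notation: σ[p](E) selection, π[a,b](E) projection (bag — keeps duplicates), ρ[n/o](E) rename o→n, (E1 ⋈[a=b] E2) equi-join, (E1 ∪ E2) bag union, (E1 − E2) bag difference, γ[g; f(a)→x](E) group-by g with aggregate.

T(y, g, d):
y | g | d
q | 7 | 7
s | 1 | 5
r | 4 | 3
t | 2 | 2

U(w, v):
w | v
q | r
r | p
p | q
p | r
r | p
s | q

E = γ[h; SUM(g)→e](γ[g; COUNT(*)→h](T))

Subexpression sizes:
  T → 4
  γ[g; COUNT(*)→h](T) → 4
  γ[h; SUM(g)→e](γ[g; COUNT(*)→h](T)) → 1

|E| = 1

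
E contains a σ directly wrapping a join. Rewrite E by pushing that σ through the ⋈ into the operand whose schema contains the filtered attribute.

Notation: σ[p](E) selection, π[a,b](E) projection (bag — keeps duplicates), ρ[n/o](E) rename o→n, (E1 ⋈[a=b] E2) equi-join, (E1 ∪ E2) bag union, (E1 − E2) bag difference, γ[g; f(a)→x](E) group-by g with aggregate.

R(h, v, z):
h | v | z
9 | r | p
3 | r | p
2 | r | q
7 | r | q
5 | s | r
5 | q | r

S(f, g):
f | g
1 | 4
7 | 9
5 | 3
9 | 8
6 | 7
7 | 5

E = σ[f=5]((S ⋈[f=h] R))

σ filters on f, owned by the left side.
E' = (σ[f=5](S) ⋈[f=h] R)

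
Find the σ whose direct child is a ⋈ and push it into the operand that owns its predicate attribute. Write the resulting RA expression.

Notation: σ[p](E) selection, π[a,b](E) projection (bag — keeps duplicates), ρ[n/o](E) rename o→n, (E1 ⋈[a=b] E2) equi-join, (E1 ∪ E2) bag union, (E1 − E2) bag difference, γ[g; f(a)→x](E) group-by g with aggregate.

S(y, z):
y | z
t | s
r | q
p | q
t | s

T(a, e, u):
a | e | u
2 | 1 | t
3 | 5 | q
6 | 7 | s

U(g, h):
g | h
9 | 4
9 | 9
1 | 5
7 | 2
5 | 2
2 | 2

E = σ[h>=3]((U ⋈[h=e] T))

σ filters on h, owned by the left side.
E' = (σ[h>=3](U) ⋈[h=e] T)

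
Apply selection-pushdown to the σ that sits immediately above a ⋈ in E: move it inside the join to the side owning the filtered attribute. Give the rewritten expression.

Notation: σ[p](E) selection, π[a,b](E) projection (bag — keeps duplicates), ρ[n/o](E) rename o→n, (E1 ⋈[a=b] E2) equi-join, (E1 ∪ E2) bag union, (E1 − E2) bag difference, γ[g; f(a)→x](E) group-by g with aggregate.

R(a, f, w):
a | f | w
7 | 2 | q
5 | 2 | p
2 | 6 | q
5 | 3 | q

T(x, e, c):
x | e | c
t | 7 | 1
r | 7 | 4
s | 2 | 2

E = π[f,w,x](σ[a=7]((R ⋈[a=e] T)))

σ filters on a, owned by the left side.
E' = π[f,w,x]((σ[a=7](R) ⋈[a=e] T))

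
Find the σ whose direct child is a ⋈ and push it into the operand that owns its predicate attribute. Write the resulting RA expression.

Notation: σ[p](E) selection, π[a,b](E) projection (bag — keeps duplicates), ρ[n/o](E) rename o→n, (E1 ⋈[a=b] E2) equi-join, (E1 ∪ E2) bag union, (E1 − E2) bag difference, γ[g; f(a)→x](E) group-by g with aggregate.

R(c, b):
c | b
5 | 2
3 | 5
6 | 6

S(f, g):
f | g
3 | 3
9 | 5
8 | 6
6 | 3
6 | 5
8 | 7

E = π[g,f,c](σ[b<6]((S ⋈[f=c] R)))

σ filters on b, owned by the right side.
E' = π[g,f,c]((S ⋈[f=c] σ[b<6](R)))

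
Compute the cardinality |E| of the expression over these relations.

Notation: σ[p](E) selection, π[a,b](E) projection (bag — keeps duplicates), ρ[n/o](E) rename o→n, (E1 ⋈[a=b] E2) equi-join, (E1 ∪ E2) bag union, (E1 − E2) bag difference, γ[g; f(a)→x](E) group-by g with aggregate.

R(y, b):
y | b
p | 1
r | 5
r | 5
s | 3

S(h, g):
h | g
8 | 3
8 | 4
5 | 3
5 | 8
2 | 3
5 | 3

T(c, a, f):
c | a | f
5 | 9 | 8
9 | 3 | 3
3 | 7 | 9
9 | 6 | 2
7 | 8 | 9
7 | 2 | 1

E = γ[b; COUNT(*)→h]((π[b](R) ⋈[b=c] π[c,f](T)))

Subexpression sizes:
  R → 4
  π[b](R) → 4
  T → 6
  π[c,f](T) → 6
  (π[b](R) ⋈[b=c] π[c,f](T)) → 3
  γ[b; COUNT(*)→h]((π[b](R) ⋈[b=c] π[c,f](T))) → 2

|E| = 2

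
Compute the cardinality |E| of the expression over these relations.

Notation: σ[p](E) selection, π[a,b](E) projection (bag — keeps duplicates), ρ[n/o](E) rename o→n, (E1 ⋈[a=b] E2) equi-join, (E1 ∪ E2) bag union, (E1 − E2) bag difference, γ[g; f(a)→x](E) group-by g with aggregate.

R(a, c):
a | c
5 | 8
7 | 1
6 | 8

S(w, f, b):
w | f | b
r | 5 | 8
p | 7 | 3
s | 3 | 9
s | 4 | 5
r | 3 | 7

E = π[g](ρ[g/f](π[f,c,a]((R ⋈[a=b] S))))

Subexpression sizes:
  R → 3
  S → 5
  (R ⋈[a=b] S) → 2
  π[f,c,a]((R ⋈[a=b] S)) → 2
  ρ[g/f](π[f,c,a]((R ⋈[a=b] S))) → 2
  π[g](ρ[g/f](π[f,c,a]((R ⋈[a=b] S)))) → 2

|E| = 2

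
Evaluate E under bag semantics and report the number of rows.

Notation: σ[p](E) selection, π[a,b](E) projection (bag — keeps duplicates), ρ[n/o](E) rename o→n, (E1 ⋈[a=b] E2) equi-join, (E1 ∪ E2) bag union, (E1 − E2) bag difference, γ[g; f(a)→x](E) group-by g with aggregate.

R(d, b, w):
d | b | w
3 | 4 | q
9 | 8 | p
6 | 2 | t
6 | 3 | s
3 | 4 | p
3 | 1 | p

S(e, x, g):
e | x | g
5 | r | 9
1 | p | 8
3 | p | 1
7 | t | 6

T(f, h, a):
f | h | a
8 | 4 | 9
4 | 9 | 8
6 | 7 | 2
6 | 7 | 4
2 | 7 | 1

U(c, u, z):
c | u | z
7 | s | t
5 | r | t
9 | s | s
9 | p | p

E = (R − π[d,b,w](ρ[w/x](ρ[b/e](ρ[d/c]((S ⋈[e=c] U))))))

Subexpression sizes:
  R → 6
  S → 4
  U → 4
  (S ⋈[e=c] U) → 2
  ρ[d/c]((S ⋈[e=c] U)) → 2
  ρ[b/e](ρ[d/c]((S ⋈[e=c] U))) → 2
  ρ[w/x](ρ[b/e](ρ[d/c]((S ⋈[e=c] U)))) → 2
  π[d,b,w](ρ[w/x](ρ[b/e](ρ[d/c]((S ⋈[e=c] U))))) → 2
  (R − π[d,b,w](ρ[w/x](ρ[b/e](ρ[d/c]((S ⋈[e=c] U)))))) → 6

|E| = 6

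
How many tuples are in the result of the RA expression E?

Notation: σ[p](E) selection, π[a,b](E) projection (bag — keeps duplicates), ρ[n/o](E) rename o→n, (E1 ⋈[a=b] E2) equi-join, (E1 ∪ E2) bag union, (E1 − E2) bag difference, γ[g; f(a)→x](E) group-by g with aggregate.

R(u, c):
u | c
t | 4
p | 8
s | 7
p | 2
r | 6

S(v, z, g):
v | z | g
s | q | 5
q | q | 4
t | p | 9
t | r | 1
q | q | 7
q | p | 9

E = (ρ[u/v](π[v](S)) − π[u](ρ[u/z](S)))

Per-node cardinality:
  S → 6
  π[v](S) → 6
  ρ[u/v](π[v](S)) → 6
  S → 6
  ρ[u/z](S) → 6
  π[u](ρ[u/z](S)) → 6
  (ρ[u/v](π[v](S)) − π[u](ρ[u/z](S))) → 3

|E| = 3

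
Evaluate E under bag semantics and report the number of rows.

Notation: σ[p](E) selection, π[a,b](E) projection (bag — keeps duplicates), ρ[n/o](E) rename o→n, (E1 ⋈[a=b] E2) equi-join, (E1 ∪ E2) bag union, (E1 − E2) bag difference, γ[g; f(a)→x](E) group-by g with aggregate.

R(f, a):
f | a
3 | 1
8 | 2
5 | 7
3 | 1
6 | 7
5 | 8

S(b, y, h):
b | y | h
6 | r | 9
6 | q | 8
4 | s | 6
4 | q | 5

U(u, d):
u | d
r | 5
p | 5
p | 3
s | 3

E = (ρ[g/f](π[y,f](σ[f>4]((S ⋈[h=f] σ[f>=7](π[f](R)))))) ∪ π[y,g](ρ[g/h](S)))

Per-node cardinality:
  S → 4
  R → 6
  π[f](R) → 6
  σ[f>=7](π[f](R)) → 1
  (S ⋈[h=f] σ[f>=7](π[f](R))) → 1
  σ[f>4]((S ⋈[h=f] σ[f>=7](π[f](R)))) → 1
  π[y,f](σ[f>4]((S ⋈[h=f] σ[f>=7](π[f](R))))) → 1
  ρ[g/f](π[y,f](σ[f>4]((S ⋈[h=f] σ[f>=7](π[f](R)))))) → 1
  S → 4
  ρ[g/h](S) → 4
  π[y,g](ρ[g/h](S)) → 4
  (ρ[g/f](π[y,f](σ[f>4]((S ⋈[h=f] σ[f>=7](π[f](R)))))) ∪ π[y,g](ρ[g/h](S))) → 5

|E| = 5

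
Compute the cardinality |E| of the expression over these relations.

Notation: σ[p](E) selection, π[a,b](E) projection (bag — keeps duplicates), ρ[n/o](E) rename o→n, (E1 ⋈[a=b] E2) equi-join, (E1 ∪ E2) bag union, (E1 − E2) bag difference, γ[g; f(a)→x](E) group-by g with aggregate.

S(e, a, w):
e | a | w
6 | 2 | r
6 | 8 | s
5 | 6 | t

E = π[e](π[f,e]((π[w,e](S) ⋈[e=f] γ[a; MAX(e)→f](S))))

Stepwise |·|:
  S → 3
  π[w,e](S) → 3
  S → 3
  γ[a; MAX(e)→f](S) → 3
  (π[w,e](S) ⋈[e=f] γ[a; MAX(e)→f](S)) → 5
  π[f,e]((π[w,e](S) ⋈[e=f] γ[a; MAX(e)→f](S))) → 5
  π[e](π[f,e]((π[w,e](S) ⋈[e=f] γ[a; MAX(e)→f](S)))) → 5

|E| = 5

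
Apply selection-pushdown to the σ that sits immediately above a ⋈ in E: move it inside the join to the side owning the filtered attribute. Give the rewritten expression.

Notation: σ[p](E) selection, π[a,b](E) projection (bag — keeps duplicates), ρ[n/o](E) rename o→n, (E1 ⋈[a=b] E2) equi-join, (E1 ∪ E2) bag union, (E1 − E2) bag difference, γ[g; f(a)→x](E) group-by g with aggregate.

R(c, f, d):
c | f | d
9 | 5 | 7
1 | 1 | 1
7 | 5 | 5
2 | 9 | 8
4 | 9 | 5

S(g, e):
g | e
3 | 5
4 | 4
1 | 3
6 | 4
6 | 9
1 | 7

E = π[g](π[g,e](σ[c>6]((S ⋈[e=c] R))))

σ filters on c, owned by the right side.
E' = π[g](π[g,e]((S ⋈[e=c] σ[c>6](R))))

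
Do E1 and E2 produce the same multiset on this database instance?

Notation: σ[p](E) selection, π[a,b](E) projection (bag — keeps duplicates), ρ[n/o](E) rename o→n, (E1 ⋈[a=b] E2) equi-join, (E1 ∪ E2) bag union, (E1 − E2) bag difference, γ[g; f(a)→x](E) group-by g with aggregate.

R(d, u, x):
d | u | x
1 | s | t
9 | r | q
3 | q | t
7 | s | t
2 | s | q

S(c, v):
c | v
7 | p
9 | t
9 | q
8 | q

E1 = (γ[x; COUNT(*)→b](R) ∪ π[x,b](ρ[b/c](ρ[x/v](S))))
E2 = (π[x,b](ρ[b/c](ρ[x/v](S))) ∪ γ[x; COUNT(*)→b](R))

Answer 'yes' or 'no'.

E1 per-node cardinality:
  R → 5
  γ[x; COUNT(*)→b](R) → 2
  S → 4
  ρ[x/v](S) → 4
  ρ[b/c](ρ[x/v](S)) → 4
  π[x,b](ρ[b/c](ρ[x/v](S))) → 4
  (γ[x; COUNT(*)→b](R) ∪ π[x,b](ρ[b/c](ρ[x/v](S)))) → 6
E2 per-node cardinality:
  S → 4
  ρ[x/v](S) → 4
  ρ[b/c](ρ[x/v](S)) → 4
  π[x,b](ρ[b/c](ρ[x/v](S))) → 4
  R → 5
  γ[x; COUNT(*)→b](R) → 2
  (π[x,b](ρ[b/c](ρ[x/v](S))) ∪ γ[x; COUNT(*)→b](R)) → 6

E1 and E2 produce the same multiset:
x | b
p | 7
q | 2
q | 8
q | 9
t | 3
t | 9

yes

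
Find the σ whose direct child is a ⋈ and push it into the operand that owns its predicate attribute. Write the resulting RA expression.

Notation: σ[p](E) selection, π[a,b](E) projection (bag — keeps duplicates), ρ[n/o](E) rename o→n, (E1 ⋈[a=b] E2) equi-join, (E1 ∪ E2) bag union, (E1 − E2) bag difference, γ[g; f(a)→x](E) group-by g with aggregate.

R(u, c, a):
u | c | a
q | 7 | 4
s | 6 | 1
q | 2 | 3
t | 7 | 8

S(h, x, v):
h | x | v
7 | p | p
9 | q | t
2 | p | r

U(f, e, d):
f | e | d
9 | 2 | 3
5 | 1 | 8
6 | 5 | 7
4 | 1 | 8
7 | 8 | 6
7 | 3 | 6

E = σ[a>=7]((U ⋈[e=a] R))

σ filters on a, owned by the right side.
E' = (U ⋈[e=a] σ[a>=7](R))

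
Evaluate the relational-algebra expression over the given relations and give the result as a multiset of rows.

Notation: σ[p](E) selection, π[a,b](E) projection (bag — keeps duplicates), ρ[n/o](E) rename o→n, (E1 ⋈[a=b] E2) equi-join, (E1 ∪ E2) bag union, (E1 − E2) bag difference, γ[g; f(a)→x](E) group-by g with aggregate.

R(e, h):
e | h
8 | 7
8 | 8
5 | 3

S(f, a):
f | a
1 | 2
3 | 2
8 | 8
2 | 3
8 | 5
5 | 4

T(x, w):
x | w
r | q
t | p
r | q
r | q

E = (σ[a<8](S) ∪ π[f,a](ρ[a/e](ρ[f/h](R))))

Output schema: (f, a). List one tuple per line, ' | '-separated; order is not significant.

Subexpression sizes:
  S → 6
  σ[a<8](S) → 5
  R → 3
  ρ[f/h](R) → 3
  ρ[a/e](ρ[f/h](R)) → 3
  π[f,a](ρ[a/e](ρ[f/h](R))) → 3
  (σ[a<8](S) ∪ π[f,a](ρ[a/e](ρ[f/h](R)))) → 8

== RESULT ==
f | a
1 | 2
2 | 3
3 | 2
3 | 5
5 | 4
7 | 8
8 | 5
8 | 8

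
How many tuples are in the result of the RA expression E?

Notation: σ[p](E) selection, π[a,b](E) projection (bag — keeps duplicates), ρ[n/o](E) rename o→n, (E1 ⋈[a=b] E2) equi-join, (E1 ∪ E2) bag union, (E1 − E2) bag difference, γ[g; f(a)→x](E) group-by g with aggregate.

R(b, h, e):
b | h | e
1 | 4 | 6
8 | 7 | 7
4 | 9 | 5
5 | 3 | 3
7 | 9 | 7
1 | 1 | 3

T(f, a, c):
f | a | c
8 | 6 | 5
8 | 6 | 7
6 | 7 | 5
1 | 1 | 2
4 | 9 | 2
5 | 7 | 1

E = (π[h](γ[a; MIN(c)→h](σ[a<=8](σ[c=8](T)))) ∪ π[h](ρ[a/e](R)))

Row counts bottom-up:
  T → 6
  σ[c=8](T) → 0
  σ[a<=8](σ[c=8](T)) → 0
  γ[a; MIN(c)→h](σ[a<=8](σ[c=8](T))) → 0
  π[h](γ[a; MIN(c)→h](σ[a<=8](σ[c=8](T)))) → 0
  R → 6
  ρ[a/e](R) → 6
  π[h](ρ[a/e](R)) → 6
  (π[h](γ[a; MIN(c)→h](σ[a<=8](σ[c=8](T)))) ∪ π[h](ρ[a/e](R))) → 6

|E| = 6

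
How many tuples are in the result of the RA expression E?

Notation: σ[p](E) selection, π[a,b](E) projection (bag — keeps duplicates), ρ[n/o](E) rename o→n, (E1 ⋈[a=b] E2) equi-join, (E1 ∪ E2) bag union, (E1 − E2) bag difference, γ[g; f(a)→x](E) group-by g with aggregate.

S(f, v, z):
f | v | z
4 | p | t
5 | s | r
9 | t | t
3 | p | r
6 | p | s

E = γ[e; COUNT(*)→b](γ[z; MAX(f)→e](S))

Stepwise |·|:
  S → 5
  γ[z; MAX(f)→e](S) → 3
  γ[e; COUNT(*)→b](γ[z; MAX(f)→e](S)) → 3

|E| = 3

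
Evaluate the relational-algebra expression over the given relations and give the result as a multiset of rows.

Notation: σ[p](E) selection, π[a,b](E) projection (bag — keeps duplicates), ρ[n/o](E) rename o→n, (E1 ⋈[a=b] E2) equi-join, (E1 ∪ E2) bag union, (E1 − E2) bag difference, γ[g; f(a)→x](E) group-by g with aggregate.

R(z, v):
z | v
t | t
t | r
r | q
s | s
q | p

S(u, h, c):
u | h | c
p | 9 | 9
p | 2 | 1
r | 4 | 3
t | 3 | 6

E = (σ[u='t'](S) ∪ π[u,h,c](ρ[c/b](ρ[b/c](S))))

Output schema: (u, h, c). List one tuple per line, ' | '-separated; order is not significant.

Stepwise |·|:
  S → 4
  σ[u='t'](S) → 1
  S → 4
  ρ[b/c](S) → 4
  ρ[c/b](ρ[b/c](S)) → 4
  π[u,h,c](ρ[c/b](ρ[b/c](S))) → 4
  (σ[u='t'](S) ∪ π[u,h,c](ρ[c/b](ρ[b/c](S)))) → 5

== RESULT ==
u | h | c
p | 2 | 1
p | 9 | 9
r | 4 | 3
t | 3 | 6
t | 3 | 6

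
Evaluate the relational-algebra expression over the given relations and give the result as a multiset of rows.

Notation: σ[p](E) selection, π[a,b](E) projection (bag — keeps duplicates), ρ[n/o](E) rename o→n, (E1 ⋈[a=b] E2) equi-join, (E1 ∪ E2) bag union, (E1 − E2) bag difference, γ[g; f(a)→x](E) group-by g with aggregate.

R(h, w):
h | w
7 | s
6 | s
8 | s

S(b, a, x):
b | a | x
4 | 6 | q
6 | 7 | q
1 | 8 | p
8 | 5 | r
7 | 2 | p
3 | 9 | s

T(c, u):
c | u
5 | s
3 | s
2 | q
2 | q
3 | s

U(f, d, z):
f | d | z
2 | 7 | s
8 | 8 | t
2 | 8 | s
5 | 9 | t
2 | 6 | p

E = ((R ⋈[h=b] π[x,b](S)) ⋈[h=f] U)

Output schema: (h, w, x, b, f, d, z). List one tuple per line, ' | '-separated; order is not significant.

Subexpression sizes:
  R → 3
  S → 6
  π[x,b](S) → 6
  (R ⋈[h=b] π[x,b](S)) → 3
  U → 5
  ((R ⋈[h=b] π[x,b](S)) ⋈[h=f] U) → 1

== RESULT ==
h | w | x | b | f | d | z
8 | s | r | 8 | 8 | 8 | t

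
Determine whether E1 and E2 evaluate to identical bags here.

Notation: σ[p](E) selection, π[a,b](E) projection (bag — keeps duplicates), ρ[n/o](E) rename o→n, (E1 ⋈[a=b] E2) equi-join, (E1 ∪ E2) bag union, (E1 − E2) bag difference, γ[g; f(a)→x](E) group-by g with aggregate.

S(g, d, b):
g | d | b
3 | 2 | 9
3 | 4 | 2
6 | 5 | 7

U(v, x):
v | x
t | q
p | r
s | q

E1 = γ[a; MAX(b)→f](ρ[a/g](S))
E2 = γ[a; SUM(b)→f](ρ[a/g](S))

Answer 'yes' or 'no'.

E1 per-node cardinality:
  S → 3
  ρ[a/g](S) → 3
  γ[a; MAX(b)→f](ρ[a/g](S)) → 2
E2 per-node cardinality:
  S → 3
  ρ[a/g](S) → 3
  γ[a; SUM(b)→f](ρ[a/g](S)) → 2

E1 result:
a | f
3 | 9
6 | 7
E2 result:
a | f
3 | 11
6 | 7
Witness: (3, 9) appears 1× in E1 but 0× in E2.

no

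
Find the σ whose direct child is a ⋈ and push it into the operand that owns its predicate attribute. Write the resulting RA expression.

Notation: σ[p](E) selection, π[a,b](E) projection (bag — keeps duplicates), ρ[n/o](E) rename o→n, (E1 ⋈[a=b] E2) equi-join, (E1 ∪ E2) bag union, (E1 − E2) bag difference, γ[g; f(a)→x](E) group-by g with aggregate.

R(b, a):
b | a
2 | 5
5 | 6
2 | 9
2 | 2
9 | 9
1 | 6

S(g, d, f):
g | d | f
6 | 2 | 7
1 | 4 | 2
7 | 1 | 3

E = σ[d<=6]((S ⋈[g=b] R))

σ filters on d, owned by the left side.
E' = (σ[d<=6](S) ⋈[g=b] R)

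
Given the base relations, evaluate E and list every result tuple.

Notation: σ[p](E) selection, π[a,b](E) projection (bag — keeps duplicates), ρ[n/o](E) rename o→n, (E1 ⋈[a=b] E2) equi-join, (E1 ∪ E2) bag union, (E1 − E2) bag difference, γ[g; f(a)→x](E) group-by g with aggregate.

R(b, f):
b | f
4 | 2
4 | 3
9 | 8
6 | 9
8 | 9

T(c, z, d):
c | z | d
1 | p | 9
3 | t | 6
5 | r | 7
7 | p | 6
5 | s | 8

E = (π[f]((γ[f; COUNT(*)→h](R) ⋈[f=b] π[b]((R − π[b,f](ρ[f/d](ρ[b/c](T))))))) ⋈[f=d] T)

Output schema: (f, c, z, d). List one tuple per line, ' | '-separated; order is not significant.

Subexpression sizes:
  R → 5
  γ[f; COUNT(*)→h](R) → 4
  R → 5
  T → 5
  ρ[b/c](T) → 5
  ρ[f/d](ρ[b/c](T)) → 5
  π[b,f](ρ[f/d](ρ[b/c](T))) → 5
  (R − π[b,f](ρ[f/d](ρ[b/c](T)))) → 5
  π[b]((R − π[b,f](ρ[f/d](ρ[b/c](T))))) → 5
  (γ[f; COUNT(*)→h](R) ⋈[f=b] π[b]((R − π[b,f](ρ[f/d](ρ[b/c](T)))))) → 2
  π[f]((γ[f; COUNT(*)→h](R) ⋈[f=b] π[b]((R − π[b,f](ρ[f/d](ρ[b/c](T))))))) → 2
  T → 5
  (π[f]((γ[f; COUNT(*)→h](R) ⋈[f=b] π[b]((R − π[b,f](ρ[f/d](ρ[b/c](T))))))) ⋈[f=d] T) → 2

== RESULT ==
f | c | z | d
8 | 5 | s | 8
9 | 1 | p | 9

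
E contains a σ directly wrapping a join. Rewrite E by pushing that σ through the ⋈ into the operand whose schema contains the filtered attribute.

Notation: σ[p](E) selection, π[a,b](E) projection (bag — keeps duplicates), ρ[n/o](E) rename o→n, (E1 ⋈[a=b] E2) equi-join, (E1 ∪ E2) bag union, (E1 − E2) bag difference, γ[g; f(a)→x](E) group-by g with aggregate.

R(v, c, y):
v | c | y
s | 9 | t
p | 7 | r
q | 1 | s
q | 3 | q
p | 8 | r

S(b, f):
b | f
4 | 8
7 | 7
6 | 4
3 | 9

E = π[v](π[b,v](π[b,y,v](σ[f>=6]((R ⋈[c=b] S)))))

σ filters on f, owned by the right side.
E' = π[v](π[b,v](π[b,y,v]((R ⋈[c=b] σ[f>=6](S)))))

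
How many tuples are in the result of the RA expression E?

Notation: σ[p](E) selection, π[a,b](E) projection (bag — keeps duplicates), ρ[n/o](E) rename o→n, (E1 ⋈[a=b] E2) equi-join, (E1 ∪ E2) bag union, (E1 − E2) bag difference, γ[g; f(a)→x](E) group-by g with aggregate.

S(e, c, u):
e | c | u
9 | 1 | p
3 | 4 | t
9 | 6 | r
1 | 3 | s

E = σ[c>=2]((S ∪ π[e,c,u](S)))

Per-node cardinality:
  S → 4
  S → 4
  π[e,c,u](S) → 4
  (S ∪ π[e,c,u](S)) → 8
  σ[c>=2]((S ∪ π[e,c,u](S))) → 6

|E| = 6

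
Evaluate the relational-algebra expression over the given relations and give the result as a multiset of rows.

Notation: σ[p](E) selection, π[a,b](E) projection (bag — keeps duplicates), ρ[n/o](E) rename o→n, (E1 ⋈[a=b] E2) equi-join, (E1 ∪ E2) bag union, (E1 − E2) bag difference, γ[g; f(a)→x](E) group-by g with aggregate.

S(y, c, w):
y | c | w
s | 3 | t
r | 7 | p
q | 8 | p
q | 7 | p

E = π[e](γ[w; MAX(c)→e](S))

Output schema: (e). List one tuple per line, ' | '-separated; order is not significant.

Row counts bottom-up:
  S → 4
  γ[w; MAX(c)→e](S) → 2
  π[e](γ[w; MAX(c)→e](S)) → 2

== RESULT ==
e
3
8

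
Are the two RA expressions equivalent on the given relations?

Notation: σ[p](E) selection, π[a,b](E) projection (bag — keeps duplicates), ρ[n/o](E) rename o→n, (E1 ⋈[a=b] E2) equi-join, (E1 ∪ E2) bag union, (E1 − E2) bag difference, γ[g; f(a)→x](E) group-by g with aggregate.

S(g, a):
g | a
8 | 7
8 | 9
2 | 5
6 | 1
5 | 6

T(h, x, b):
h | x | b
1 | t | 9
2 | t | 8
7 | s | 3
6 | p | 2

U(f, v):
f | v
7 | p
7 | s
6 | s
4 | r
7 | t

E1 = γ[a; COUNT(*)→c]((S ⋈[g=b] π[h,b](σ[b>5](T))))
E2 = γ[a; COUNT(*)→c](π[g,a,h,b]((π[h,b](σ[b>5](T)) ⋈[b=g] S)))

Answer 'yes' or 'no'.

E1 row counts bottom-up:
  S → 5
  T → 4
  σ[b>5](T) → 2
  π[h,b](σ[b>5](T)) → 2
  (S ⋈[g=b] π[h,b](σ[b>5](T))) → 2
  γ[a; COUNT(*)→c]((S ⋈[g=b] π[h,b](σ[b>5](T)))) → 2
E2 row counts bottom-up:
  T → 4
  σ[b>5](T) → 2
  π[h,b](σ[b>5](T)) → 2
  S → 5
  (π[h,b](σ[b>5](T)) ⋈[b=g] S) → 2
  π[g,a,h,b]((π[h,b](σ[b>5](T)) ⋈[b=g] S)) → 2
  γ[a; COUNT(*)→c](π[g,a,h,b]((π[h,b](σ[b>5](T)) ⋈[b=g] S))) → 2

E1 and E2 produce the same multiset:
a | c
7 | 1
9 | 1

yes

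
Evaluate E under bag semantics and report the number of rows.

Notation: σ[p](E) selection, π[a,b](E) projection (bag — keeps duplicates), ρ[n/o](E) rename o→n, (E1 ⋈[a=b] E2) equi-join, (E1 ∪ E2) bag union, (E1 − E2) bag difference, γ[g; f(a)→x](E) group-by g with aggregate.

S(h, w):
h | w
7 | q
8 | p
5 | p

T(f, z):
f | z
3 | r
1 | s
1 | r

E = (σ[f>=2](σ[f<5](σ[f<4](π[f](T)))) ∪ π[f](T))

Stepwise |·|:
  T → 3
  π[f](T) → 3
  σ[f<4](π[f](T)) → 3
  σ[f<5](σ[f<4](π[f](T))) → 3
  σ[f>=2](σ[f<5](σ[f<4](π[f](T)))) → 1
  T → 3
  π[f](T) → 3
  (σ[f>=2](σ[f<5](σ[f<4](π[f](T)))) ∪ π[f](T)) → 4

|E| = 4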